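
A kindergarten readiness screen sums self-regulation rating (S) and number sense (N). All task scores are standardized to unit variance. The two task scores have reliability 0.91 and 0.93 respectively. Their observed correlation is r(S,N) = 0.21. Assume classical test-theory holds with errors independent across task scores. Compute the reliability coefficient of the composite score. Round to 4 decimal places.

0.9339

Var(S+N) = 2 + 2·[0.21] = 2 + 0.42 = 2.42.
Under uncorrelated errors the observed covariances equal the true-score covariances, so only the own-variance terms attenuate.
True-score variance = [0.91 + 0.93] + 0.42 = 1.84 + 0.42 = 2.26.
Reliability = 2.26 / 2.42 = 0.9339.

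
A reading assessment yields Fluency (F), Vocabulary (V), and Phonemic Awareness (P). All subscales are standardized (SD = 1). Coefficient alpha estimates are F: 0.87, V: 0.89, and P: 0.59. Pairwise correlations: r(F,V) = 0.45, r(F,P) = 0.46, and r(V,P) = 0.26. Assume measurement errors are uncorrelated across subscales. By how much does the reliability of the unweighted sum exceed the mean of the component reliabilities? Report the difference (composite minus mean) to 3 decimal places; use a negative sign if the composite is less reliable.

0.095

Var(sum) = 3 + 2.34 = 5.34; true-score variance = 2.35 + 2.34 = 4.69; composite reliability = 0.8783.
Mean component reliability = 0.7833.
Difference = 0.8783 − 0.7833 = 0.095.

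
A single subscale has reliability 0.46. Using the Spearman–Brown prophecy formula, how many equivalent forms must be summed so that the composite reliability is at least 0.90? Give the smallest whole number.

11

k ≥ ρ*(1−ρ₁)/(ρ₁(1−ρ*)) = 0.90·0.54 / (0.46·0.10) = 10.565.
Smallest integer k = 11.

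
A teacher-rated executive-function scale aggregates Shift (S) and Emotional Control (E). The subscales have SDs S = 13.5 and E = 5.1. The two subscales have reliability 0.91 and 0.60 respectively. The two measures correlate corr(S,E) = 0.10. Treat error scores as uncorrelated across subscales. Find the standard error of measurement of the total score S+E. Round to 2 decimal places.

Var(total) = 208.26 + 13.77 = 222.03.
True-score variance = 181.453 + 13.77 = 195.224, so reliability = 0.8793.
Error variance = 222.03 − 195.224 = 26.8065; SEM = √26.8065 = 5.18.

5.18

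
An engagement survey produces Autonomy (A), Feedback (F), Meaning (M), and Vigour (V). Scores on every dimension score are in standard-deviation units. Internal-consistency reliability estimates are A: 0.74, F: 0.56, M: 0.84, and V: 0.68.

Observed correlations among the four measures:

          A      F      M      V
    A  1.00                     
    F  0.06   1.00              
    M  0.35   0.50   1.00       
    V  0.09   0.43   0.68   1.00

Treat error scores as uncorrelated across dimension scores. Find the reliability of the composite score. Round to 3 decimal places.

0.856

Var(A+F+M+V) = 4 + 2·[0.06 + 0.35 + 0.09 + 0.50 + 0.43 + 0.68] = 4 + 4.22 = 8.22.
Because errors are independent across components, Cov(Tᵢ,Tⱼ) = Cov(Xᵢ,Xⱼ); the off-diagonal part of the true-score variance is the same as above.
True-score variance = [0.74 + 0.56 + 0.84 + 0.68] + 4.22 = 2.82 + 4.22 = 7.04.
Reliability = 7.04 / 8.22 = 0.856.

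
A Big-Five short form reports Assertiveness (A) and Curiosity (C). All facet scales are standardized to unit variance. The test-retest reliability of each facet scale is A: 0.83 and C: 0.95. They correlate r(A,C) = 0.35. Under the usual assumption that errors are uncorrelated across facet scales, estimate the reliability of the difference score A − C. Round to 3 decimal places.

Var(A−C) = 1 + 1 − 2·0.35 = 2 − 0.7 = 1.3.
Because errors are independent across components, Cov(Tᵢ,Tⱼ) = Cov(Xᵢ,Xⱼ); the off-diagonal part of the true-score variance is the same as above.
True-score variance = [0.83 + 0.95] − 0.7 = 1.78 − 0.7 = 1.08.
Reliability = 1.08 / 1.3 = 0.831.

0.831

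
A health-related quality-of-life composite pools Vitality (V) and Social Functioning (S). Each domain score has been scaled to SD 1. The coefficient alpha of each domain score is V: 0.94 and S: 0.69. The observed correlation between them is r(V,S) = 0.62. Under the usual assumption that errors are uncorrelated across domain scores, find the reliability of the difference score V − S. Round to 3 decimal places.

0.513

Var(V−S) = 1 + 1 − 2·0.62 = 2 − 1.24 = 0.76.
Because errors are independent across components, Cov(Tᵢ,Tⱼ) = Cov(Xᵢ,Xⱼ); the off-diagonal part of the true-score variance is the same as above.
True-score variance = [0.94 + 0.69] − 1.24 = 1.63 − 1.24 = 0.39.
Reliability = 0.39 / 0.76 = 0.513.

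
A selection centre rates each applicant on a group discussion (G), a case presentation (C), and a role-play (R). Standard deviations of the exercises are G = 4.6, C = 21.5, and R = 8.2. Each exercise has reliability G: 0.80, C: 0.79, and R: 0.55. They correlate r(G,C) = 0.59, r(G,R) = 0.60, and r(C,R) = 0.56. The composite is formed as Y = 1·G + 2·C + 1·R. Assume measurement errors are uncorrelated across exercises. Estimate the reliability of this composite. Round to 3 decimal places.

0.838

Var(Y) = 4.6² + 2²·21.5² + 8.2² + 2·[2·4.6·21.5·0.59 + 4.6·8.2·0.60 + 2·21.5·8.2·0.56] = 1937.4 + 673.58 = 2610.98.
With uncorrelated errors the cross-covariances are all true-score covariance, so they carry over unchanged; only the diagonal terms shrink to ρᵢσᵢ².
True-score variance = [4.6²·0.80 + 2²·21.5²·0.79 + 8.2²·0.55] + 673.58 = 1514.62 + 673.58 = 2188.2.
Reliability = 2188.2 / 2610.98 = 0.838.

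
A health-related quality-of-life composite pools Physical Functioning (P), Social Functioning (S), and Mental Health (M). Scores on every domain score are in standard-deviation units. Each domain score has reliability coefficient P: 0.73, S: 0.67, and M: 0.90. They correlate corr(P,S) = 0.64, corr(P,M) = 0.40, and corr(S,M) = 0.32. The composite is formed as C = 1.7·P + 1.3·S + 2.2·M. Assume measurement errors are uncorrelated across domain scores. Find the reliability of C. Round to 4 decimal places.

0.8933

Var(C) = 1.7² + 1.3² + 2.2² + 2·[2.21·0.64 + 3.74·0.40 + 2.86·0.32] = 9.42 + 7.6512 = 17.0712.
With uncorrelated errors the cross-covariances are all true-score covariance, so they carry over unchanged; only the diagonal terms shrink to ρᵢσᵢ².
True-score variance = [1.7²·0.73 + 1.3²·0.67 + 2.2²·0.90] + 7.6512 = 7.598 + 7.6512 = 15.2492.
Reliability = 15.2492 / 17.0712 = 0.8933.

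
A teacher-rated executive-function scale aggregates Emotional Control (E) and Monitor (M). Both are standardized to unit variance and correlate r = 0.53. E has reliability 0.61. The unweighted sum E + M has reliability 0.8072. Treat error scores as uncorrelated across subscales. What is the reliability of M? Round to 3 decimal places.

0.800

Var(E+M) = 2 + 2·0.53 = 3.060.
True-score variance = ρ_E + ρ_M + 2·0.53, so 0.8072 = (0.61 + ρ_M + 1.06) / 3.060.
ρ_M = 0.8072·3.060 − 0.61 − 1.06 = 0.800.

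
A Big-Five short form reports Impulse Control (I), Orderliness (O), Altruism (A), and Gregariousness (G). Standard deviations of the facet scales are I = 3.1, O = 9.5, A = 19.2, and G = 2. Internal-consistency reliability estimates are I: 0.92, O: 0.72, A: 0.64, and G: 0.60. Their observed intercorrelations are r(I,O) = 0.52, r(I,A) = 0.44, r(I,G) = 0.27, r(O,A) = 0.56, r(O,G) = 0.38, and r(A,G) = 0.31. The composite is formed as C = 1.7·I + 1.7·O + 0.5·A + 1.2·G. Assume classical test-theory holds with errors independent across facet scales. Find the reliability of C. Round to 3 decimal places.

0.851

Var(C) = 1.7²·3.1² + 1.7²·9.5² + 0.5²·19.2² + 1.2²·2² + 2·[2.89·3.1·9.5·0.52 + 0.85·3.1·19.2·0.44 + 2.04·3.1·2·0.27 + 0.85·9.5·19.2·0.56 + 2.04·9.5·2·0.38 + 0.6·19.2·2·0.31] = 386.515 + 357.253 = 743.768.
Because errors are independent across components, Cov(Tᵢ,Tⱼ) = Cov(Xᵢ,Xⱼ); the off-diagonal part of the true-score variance is the same as above.
True-score variance = [1.7²·3.1²·0.92 + 1.7²·9.5²·0.72 + 0.5²·19.2²·0.64 + 1.2²·2²·0.60] + 357.253 = 275.782 + 357.253 = 633.035.
Reliability = 633.035 / 743.768 = 0.851.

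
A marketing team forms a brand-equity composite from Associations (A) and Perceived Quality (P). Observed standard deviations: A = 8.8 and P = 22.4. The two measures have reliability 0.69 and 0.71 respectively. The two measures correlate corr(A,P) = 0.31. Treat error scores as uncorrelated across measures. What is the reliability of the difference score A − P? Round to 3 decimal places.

0.629

Var(A−P) = 8.8² + 22.4² − 2·8.8·22.4·0.31 = 579.2 − 122.214 = 456.986.
Because errors are independent across components, Cov(Tᵢ,Tⱼ) = Cov(Xᵢ,Xⱼ); the off-diagonal part of the true-score variance is the same as above.
True-score variance = [8.8²·0.69 + 22.4²·0.71] − 122.214 = 409.683 − 122.214 = 287.469.
Reliability = 287.469 / 456.986 = 0.629.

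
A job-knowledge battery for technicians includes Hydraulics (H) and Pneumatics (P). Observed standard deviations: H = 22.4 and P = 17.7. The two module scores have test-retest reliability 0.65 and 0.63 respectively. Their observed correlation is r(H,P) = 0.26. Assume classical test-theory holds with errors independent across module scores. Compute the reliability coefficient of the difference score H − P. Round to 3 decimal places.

Var(H−P) = 22.4² + 17.7² − 2·22.4·17.7·0.26 = 815.05 − 206.17 = 608.88.
Because errors are independent across components, Cov(Tᵢ,Tⱼ) = Cov(Xᵢ,Xⱼ); the off-diagonal part of the true-score variance is the same as above.
True-score variance = [22.4²·0.65 + 17.7²·0.63] − 206.17 = 523.517 − 206.17 = 317.347.
Reliability = 317.347 / 608.88 = 0.521.

0.521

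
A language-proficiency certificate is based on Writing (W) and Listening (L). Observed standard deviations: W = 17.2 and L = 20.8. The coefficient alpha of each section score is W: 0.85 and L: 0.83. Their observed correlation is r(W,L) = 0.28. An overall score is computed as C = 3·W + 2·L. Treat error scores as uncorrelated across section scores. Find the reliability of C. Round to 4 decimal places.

0.8760

Var(C) = 3²·17.2² + 2²·20.8² + 2·[6·17.2·20.8·0.28] = 4393.12 + 1202.07 = 5595.19.
Under uncorrelated errors the observed covariances equal the true-score covariances, so only the own-variance terms attenuate.
True-score variance = [3²·17.2²·0.85 + 2²·20.8²·0.83] + 1202.07 = 3699.54 + 1202.07 = 4901.61.
Reliability = 4901.61 / 5595.19 = 0.8760.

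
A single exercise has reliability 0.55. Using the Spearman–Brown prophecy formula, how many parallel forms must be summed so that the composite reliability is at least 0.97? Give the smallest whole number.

27

k ≥ ρ*(1−ρ₁)/(ρ₁(1−ρ*)) = 0.97·0.45 / (0.55·0.03) = 26.455.
Smallest integer k = 27.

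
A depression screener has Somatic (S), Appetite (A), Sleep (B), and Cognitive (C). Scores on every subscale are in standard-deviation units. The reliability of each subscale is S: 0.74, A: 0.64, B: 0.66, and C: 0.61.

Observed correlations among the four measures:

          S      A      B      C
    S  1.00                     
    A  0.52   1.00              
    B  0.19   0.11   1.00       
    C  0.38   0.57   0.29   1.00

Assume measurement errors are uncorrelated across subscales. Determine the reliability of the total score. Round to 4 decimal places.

0.8337

Var(S+A+B+C) = 4 + 2·[0.52 + 0.19 + 0.38 + 0.11 + 0.57 + 0.29] = 4 + 4.12 = 8.12.
Under uncorrelated errors the observed covariances equal the true-score covariances, so only the own-variance terms attenuate.
True-score variance = [0.74 + 0.64 + 0.66 + 0.61] + 4.12 = 2.65 + 4.12 = 6.77.
Reliability = 6.77 / 8.12 = 0.8337.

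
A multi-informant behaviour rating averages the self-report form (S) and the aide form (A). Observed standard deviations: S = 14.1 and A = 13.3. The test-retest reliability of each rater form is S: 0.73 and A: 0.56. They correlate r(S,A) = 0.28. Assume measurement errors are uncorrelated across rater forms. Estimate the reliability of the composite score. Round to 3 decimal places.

0.726

Var(S+A) = 14.1² + 13.3² + 2·[14.1·13.3·0.28] = 375.7 + 105.017 = 480.717.
Under uncorrelated errors the observed covariances equal the true-score covariances, so only the own-variance terms attenuate.
True-score variance = [14.1²·0.73 + 13.3²·0.56] + 105.017 = 244.19 + 105.017 = 349.207.
Reliability = 349.207 / 480.717 = 0.726.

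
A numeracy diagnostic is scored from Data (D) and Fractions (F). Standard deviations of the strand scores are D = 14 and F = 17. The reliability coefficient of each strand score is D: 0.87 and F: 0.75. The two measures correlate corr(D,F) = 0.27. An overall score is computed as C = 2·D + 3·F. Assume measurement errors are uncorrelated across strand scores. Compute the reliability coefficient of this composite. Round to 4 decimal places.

Var(C) = 2²·14² + 3²·17² + 2·[6·14·17·0.27] = 3385 + 771.12 = 4156.12.
Because errors are independent across components, Cov(Tᵢ,Tⱼ) = Cov(Xᵢ,Xⱼ); the off-diagonal part of the true-score variance is the same as above.
True-score variance = [2²·14²·0.87 + 3²·17²·0.75] + 771.12 = 2632.83 + 771.12 = 3403.95.
Reliability = 3403.95 / 4156.12 = 0.8190.

0.8190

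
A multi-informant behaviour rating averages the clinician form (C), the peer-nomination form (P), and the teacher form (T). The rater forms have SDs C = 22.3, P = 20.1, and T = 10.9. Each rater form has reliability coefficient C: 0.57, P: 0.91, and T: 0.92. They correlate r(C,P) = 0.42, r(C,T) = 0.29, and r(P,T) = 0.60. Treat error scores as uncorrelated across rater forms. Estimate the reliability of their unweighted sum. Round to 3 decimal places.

0.856

Var(C+P+T) = 22.3² + 20.1² + 10.9² + 2·[22.3·20.1·0.42 + 22.3·10.9·0.29 + 20.1·10.9·0.60] = 1020.11 + 780.402 = 1800.51.
Because errors are independent across components, Cov(Tᵢ,Tⱼ) = Cov(Xᵢ,Xⱼ); the off-diagonal part of the true-score variance is the same as above.
True-score variance = [22.3²·0.57 + 20.1²·0.91 + 10.9²·0.92] + 780.402 = 760.41 + 780.402 = 1540.81.
Reliability = 1540.81 / 1800.51 = 0.856.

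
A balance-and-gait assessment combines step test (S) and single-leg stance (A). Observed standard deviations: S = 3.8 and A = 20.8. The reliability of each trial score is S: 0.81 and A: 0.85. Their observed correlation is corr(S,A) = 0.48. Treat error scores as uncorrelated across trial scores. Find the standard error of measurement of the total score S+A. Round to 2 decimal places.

8.22

Var(total) = 447.08 + 75.8784 = 522.958.
True-score variance = 379.44 + 75.8784 = 455.319, so reliability = 0.8707.
Error variance = 522.958 − 455.319 = 67.6396; SEM = √67.6396 = 8.22.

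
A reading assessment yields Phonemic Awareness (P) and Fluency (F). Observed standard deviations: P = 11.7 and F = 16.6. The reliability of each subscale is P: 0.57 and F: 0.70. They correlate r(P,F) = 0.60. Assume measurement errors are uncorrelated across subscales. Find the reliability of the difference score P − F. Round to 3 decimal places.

Var(P−F) = 11.7² + 16.6² − 2·11.7·16.6·0.60 = 412.45 − 233.064 = 179.386.
Because errors are independent across components, Cov(Tᵢ,Tⱼ) = Cov(Xᵢ,Xⱼ); the off-diagonal part of the true-score variance is the same as above.
True-score variance = [11.7²·0.57 + 16.6²·0.70] − 233.064 = 270.919 − 233.064 = 37.8553.
Reliability = 37.8553 / 179.386 = 0.211.

0.211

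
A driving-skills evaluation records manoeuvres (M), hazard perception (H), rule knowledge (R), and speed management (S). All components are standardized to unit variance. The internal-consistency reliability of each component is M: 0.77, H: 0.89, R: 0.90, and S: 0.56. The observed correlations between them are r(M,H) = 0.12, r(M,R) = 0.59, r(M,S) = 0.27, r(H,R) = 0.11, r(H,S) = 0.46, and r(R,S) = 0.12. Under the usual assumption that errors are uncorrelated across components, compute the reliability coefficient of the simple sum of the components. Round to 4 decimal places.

Var(M+H+R+S) = 4 + 2·[0.12 + 0.59 + 0.27 + 0.11 + 0.46 + 0.12] = 4 + 3.34 = 7.34.
Under uncorrelated errors the observed covariances equal the true-score covariances, so only the own-variance terms attenuate.
True-score variance = [0.77 + 0.89 + 0.90 + 0.56] + 3.34 = 3.12 + 3.34 = 6.46.
Reliability = 6.46 / 7.34 = 0.8801.

0.8801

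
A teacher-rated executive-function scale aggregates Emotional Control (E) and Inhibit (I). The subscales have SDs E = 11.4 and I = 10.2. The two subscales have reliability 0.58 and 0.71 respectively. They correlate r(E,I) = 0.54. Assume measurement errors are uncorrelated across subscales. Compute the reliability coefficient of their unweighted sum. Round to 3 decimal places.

Var(E+I) = 11.4² + 10.2² + 2·[11.4·10.2·0.54] = 234 + 125.582 = 359.582.
With uncorrelated errors the cross-covariances are all true-score covariance, so they carry over unchanged; only the diagonal terms shrink to ρᵢσᵢ².
True-score variance = [11.4²·0.58 + 10.2²·0.71] + 125.582 = 149.245 + 125.582 = 274.828.
Reliability = 274.828 / 359.582 = 0.764.

0.764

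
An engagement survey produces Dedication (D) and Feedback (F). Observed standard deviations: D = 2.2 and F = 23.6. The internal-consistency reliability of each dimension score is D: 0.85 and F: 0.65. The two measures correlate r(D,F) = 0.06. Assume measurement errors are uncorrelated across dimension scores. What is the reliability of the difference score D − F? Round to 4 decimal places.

Var(D−F) = 2.2² + 23.6² − 2·2.2·23.6·0.06 = 561.8 − 6.2304 = 555.57.
Under uncorrelated errors the observed covariances equal the true-score covariances, so only the own-variance terms attenuate.
True-score variance = [2.2²·0.85 + 23.6²·0.65] − 6.2304 = 366.138 − 6.2304 = 359.908.
Reliability = 359.908 / 555.57 = 0.6478.

0.6478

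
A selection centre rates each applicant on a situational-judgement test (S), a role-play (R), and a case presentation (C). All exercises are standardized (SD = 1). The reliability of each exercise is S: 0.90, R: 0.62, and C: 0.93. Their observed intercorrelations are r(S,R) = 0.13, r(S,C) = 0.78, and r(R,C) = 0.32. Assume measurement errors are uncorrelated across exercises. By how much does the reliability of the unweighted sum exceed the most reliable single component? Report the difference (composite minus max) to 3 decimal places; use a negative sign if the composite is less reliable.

-0.031

Var(sum) = 3 + 2.46 = 5.46; true-score variance = 2.45 + 2.46 = 4.91; composite reliability = 0.8993.
Max component reliability = 0.9300.
Difference = 0.8993 − 0.9300 = -0.031.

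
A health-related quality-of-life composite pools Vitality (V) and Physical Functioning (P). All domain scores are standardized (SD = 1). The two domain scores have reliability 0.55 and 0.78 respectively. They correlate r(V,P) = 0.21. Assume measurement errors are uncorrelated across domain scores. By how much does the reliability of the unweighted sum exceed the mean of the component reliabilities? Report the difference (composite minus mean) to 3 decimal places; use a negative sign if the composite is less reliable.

Var(sum) = 2 + 0.42 = 2.42; true-score variance = 1.33 + 0.42 = 1.75; composite reliability = 0.7231.
Mean component reliability = 0.6650.
Difference = 0.7231 − 0.6650 = 0.058.

0.058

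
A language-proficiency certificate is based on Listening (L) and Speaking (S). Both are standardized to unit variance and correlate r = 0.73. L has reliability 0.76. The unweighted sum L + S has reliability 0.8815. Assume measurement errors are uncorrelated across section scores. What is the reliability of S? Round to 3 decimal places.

Var(L+S) = 2 + 2·0.73 = 3.460.
True-score variance = ρ_L + ρ_S + 2·0.73, so 0.8815 = (0.76 + ρ_S + 1.46) / 3.460.
ρ_S = 0.8815·3.460 − 0.76 − 1.46 = 0.830.

0.830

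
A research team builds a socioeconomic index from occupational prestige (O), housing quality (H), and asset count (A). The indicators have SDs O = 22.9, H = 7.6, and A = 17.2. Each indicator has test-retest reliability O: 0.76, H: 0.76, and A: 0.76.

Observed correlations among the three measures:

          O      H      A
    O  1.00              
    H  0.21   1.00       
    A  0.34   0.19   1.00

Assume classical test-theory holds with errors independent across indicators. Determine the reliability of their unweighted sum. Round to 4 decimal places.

0.8339

Var(O+H+A) = 22.9² + 7.6² + 17.2² + 2·[22.9·7.6·0.21 + 22.9·17.2·0.34 + 7.6·17.2·0.19] = 878.01 + 390.609 = 1268.62.
Under uncorrelated errors the observed covariances equal the true-score covariances, so only the own-variance terms attenuate.
True-score variance = [22.9²·0.76 + 7.6²·0.76 + 17.2²·0.76] + 390.609 = 667.288 + 390.609 = 1057.9.
Reliability = 1057.9 / 1268.62 = 0.8339.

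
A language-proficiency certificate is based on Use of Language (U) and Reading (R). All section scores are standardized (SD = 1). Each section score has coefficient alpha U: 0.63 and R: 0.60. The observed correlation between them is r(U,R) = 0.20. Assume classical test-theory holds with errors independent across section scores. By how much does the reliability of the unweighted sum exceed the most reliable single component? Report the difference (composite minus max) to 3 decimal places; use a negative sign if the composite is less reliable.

Var(sum) = 2 + 0.4 = 2.4; true-score variance = 1.23 + 0.4 = 1.63; composite reliability = 0.6792.
Max component reliability = 0.6300.
Difference = 0.6792 − 0.6300 = 0.049.

0.049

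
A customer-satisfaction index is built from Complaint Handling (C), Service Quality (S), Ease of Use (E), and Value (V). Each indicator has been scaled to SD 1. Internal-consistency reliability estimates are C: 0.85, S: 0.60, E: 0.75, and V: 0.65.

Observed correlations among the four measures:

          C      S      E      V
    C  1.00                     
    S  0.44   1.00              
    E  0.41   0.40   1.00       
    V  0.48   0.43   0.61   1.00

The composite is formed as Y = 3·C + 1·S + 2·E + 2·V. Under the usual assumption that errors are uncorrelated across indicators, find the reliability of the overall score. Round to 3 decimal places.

0.895

Var(Y) = 3² + 1 + 2² + 2² + 2·[3·0.44 + 6·0.41 + 6·0.48 + 2·0.40 + 2·0.43 + 4·0.61] = 18 + 21.52 = 39.52.
Under uncorrelated errors the observed covariances equal the true-score covariances, so only the own-variance terms attenuate.
True-score variance = [3²·0.85 + 0.60 + 2²·0.75 + 2²·0.65] + 21.52 = 13.85 + 21.52 = 35.37.
Reliability = 35.37 / 39.52 = 0.895.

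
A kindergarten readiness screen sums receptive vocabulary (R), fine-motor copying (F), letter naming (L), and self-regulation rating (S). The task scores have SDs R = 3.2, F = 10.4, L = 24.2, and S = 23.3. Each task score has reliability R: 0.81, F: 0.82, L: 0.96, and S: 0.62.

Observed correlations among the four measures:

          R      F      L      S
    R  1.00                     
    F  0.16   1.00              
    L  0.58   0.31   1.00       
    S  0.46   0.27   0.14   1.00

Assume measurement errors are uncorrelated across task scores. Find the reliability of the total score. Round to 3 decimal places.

Var(R+F+L+S) = 3.2² + 10.4² + 24.2² + 23.3² + 2·[3.2·10.4·0.16 + 3.2·24.2·0.58 + 3.2·23.3·0.46 + 10.4·24.2·0.31 + 10.4·23.3·0.27 + 24.2·23.3·0.14] = 1246.93 + 613.85 = 1860.78.
Under uncorrelated errors the observed covariances equal the true-score covariances, so only the own-variance terms attenuate.
True-score variance = [3.2²·0.81 + 10.4²·0.82 + 24.2²·0.96 + 23.3²·0.62] + 613.85 = 995.792 + 613.85 = 1609.64.
Reliability = 1609.64 / 1860.78 = 0.865.

0.865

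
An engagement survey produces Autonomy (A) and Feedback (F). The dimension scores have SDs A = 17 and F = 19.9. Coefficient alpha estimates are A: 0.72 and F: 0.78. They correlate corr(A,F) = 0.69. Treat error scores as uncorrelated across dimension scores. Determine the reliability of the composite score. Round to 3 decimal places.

Var(A+F) = 17² + 19.9² + 2·[17·19.9·0.69] = 685.01 + 466.854 = 1151.86.
With uncorrelated errors the cross-covariances are all true-score covariance, so they carry over unchanged; only the diagonal terms shrink to ρᵢσᵢ².
True-score variance = [17²·0.72 + 19.9²·0.78] + 466.854 = 516.968 + 466.854 = 983.822.
Reliability = 983.822 / 1151.86 = 0.854.

0.854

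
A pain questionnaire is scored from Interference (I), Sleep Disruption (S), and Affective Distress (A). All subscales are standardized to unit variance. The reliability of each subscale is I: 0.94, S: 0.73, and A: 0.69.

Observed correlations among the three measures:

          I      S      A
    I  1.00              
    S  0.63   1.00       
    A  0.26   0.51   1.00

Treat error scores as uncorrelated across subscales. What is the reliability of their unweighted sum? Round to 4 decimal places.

Var(I+S+A) = 3 + 2·[0.63 + 0.26 + 0.51] = 3 + 2.8 = 5.8.
Under uncorrelated errors the observed covariances equal the true-score covariances, so only the own-variance terms attenuate.
True-score variance = [0.94 + 0.73 + 0.69] + 2.8 = 2.36 + 2.8 = 5.16.
Reliability = 5.16 / 5.8 = 0.8897.

0.8897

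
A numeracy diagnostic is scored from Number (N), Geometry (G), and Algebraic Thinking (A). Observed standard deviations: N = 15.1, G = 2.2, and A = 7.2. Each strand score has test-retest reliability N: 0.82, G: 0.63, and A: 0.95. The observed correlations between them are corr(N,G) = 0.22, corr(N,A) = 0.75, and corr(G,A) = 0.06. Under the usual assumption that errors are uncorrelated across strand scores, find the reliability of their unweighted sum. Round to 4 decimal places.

Var(N+G+A) = 15.1² + 2.2² + 7.2² + 2·[15.1·2.2·0.22 + 15.1·7.2·0.75 + 2.2·7.2·0.06] = 284.69 + 179.598 = 464.288.
With uncorrelated errors the cross-covariances are all true-score covariance, so they carry over unchanged; only the diagonal terms shrink to ρᵢσᵢ².
True-score variance = [15.1²·0.82 + 2.2²·0.63 + 7.2²·0.95] + 179.598 = 239.265 + 179.598 = 418.863.
Reliability = 418.863 / 464.288 = 0.9022.

0.9022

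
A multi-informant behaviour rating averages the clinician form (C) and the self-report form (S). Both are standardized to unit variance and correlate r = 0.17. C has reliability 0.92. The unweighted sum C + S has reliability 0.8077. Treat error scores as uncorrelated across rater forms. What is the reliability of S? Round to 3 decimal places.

Var(C+S) = 2 + 2·0.17 = 2.340.
True-score variance = ρ_C + ρ_S + 2·0.17, so 0.8077 = (0.92 + ρ_S + 0.34) / 2.340.
ρ_S = 0.8077·2.340 − 0.92 − 0.34 = 0.630.

0.630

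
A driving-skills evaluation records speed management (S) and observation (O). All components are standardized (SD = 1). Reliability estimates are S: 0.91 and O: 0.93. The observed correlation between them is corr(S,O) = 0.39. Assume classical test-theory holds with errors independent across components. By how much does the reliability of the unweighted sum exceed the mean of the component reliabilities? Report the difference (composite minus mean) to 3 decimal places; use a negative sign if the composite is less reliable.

0.022

Var(sum) = 2 + 0.78 = 2.78; true-score variance = 1.84 + 0.78 = 2.62; composite reliability = 0.9424.
Mean component reliability = 0.9200.
Difference = 0.9424 − 0.9200 = 0.022.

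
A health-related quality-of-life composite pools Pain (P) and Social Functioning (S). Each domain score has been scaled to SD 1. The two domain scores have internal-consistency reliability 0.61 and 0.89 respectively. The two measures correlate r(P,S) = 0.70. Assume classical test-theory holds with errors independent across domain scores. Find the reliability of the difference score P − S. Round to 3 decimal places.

Var(P−S) = 1 + 1 − 2·0.70 = 2 − 1.4 = 0.6.
Because errors are independent across components, Cov(Tᵢ,Tⱼ) = Cov(Xᵢ,Xⱼ); the off-diagonal part of the true-score variance is the same as above.
True-score variance = [0.61 + 0.89] − 1.4 = 1.5 − 1.4 = 0.1.
Reliability = 0.1 / 0.6 = 0.167.

0.167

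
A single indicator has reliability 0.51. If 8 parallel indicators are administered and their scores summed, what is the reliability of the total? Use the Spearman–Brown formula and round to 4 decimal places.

ρ_k = kρ / (1 + (k−1)ρ) = 8·0.51 / (1 + 7·0.51) = 4.080 / 4.570 = 0.8928.

0.8928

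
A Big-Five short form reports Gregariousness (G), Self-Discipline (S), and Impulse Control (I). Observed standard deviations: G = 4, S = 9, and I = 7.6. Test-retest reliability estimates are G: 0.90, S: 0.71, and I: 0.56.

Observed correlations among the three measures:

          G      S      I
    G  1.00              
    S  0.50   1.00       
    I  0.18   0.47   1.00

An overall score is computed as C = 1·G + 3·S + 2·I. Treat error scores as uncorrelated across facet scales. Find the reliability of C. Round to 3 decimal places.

0.789

Var(C) = 4² + 3²·9² + 2²·7.6² + 2·[3·4·9·0.50 + 2·4·7.6·0.18 + 6·9·7.6·0.47] = 976.04 + 515.664 = 1491.7.
With uncorrelated errors the cross-covariances are all true-score covariance, so they carry over unchanged; only the diagonal terms shrink to ρᵢσᵢ².
True-score variance = [4²·0.90 + 3²·9²·0.71 + 2²·7.6²·0.56] + 515.664 = 661.372 + 515.664 = 1177.04.
Reliability = 1177.04 / 1491.7 = 0.789.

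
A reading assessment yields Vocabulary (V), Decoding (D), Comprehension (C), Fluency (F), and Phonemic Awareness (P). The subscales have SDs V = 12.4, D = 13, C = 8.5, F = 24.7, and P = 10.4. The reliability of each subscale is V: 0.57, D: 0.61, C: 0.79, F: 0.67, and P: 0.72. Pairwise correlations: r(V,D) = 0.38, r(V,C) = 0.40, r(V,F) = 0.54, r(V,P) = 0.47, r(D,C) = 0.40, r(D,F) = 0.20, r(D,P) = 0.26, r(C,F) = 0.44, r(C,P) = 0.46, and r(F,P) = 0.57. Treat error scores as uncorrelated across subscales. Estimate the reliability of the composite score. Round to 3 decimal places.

Var(V+D+C+F+P) = 12.4² + 13² + 8.5² + 24.7² + 10.4² + 2·[12.4·13·0.38 + 12.4·8.5·0.40 + 12.4·24.7·0.54 + 12.4·10.4·0.47 + 13·8.5·0.40 + 13·24.7·0.20 + 13·10.4·0.26 + 8.5·24.7·0.44 + 8.5·10.4·0.46 + 24.7·10.4·0.57] = 1113.26 + 1504.91 = 2618.17.
Because errors are independent across components, Cov(Tᵢ,Tⱼ) = Cov(Xᵢ,Xⱼ); the off-diagonal part of the true-score variance is the same as above.
True-score variance = [12.4²·0.57 + 13²·0.61 + 8.5²·0.79 + 24.7²·0.67 + 10.4²·0.72] + 1504.91 = 734.446 + 1504.91 = 2239.35.
Reliability = 2239.35 / 2618.17 = 0.855.

0.855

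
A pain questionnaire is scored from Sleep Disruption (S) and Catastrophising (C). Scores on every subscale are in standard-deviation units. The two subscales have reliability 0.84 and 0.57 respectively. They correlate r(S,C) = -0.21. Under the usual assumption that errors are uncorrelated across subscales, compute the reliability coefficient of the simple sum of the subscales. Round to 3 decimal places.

0.627

Var(S+C) = 2 + 2·[(-0.21)] = 2 − 0.42 = 1.58.
Because errors are independent across components, Cov(Tᵢ,Tⱼ) = Cov(Xᵢ,Xⱼ); the off-diagonal part of the true-score variance is the same as above.
True-score variance = [0.84 + 0.57] − 0.42 = 1.41 − 0.42 = 0.99.
Reliability = 0.99 / 1.58 = 0.627.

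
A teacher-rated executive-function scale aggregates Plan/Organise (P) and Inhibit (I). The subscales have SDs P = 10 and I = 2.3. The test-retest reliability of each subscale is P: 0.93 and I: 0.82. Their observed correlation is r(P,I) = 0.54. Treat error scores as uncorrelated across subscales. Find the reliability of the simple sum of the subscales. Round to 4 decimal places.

0.9389

Var(P+I) = 10² + 2.3² + 2·[10·2.3·0.54] = 105.29 + 24.84 = 130.13.
Under uncorrelated errors the observed covariances equal the true-score covariances, so only the own-variance terms attenuate.
True-score variance = [10²·0.93 + 2.3²·0.82] + 24.84 = 97.3378 + 24.84 = 122.178.
Reliability = 122.178 / 130.13 = 0.9389.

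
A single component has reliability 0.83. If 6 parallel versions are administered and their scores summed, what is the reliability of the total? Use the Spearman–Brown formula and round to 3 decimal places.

0.967

ρ_k = kρ / (1 + (k−1)ρ) = 6·0.83 / (1 + 5·0.83) = 4.980 / 5.150 = 0.967.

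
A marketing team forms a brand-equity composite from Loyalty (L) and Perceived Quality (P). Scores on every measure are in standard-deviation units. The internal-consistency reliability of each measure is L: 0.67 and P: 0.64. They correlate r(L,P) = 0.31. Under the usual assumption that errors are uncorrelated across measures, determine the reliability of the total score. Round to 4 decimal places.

Var(L+P) = 2 + 2·[0.31] = 2 + 0.62 = 2.62.
With uncorrelated errors the cross-covariances are all true-score covariance, so they carry over unchanged; only the diagonal terms shrink to ρᵢσᵢ².
True-score variance = [0.67 + 0.64] + 0.62 = 1.31 + 0.62 = 1.93.
Reliability = 1.93 / 2.62 = 0.7366.

0.7366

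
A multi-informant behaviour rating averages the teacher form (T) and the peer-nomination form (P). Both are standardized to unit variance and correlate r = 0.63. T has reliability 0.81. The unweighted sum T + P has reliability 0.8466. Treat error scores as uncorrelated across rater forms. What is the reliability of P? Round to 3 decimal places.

0.690

Var(T+P) = 2 + 2·0.63 = 3.260.
True-score variance = ρ_T + ρ_P + 2·0.63, so 0.8466 = (0.81 + ρ_P + 1.26) / 3.260.
ρ_P = 0.8466·3.260 − 0.81 − 1.26 = 0.690.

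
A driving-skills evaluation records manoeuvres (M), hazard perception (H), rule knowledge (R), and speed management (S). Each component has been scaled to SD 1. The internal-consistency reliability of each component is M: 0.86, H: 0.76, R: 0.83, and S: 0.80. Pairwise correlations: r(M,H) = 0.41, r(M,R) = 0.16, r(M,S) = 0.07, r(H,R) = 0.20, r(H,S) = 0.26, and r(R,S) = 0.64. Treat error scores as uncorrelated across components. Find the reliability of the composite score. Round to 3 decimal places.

0.900

Var(M+H+R+S) = 4 + 2·[0.41 + 0.16 + 0.07 + 0.20 + 0.26 + 0.64] = 4 + 3.48 = 7.48.
Under uncorrelated errors the observed covariances equal the true-score covariances, so only the own-variance terms attenuate.
True-score variance = [0.86 + 0.76 + 0.83 + 0.80] + 3.48 = 3.25 + 3.48 = 6.73.
Reliability = 6.73 / 7.48 = 0.900.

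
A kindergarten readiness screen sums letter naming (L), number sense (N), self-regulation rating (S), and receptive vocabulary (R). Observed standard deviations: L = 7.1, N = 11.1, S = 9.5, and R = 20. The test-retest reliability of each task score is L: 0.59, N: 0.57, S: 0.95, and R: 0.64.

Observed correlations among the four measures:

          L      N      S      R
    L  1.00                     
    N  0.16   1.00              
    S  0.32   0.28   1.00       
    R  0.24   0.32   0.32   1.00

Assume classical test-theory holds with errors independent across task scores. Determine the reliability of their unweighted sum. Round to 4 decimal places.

0.8022

Var(L+N+S+R) = 7.1² + 11.1² + 9.5² + 20² + 2·[7.1·11.1·0.16 + 7.1·9.5·0.32 + 7.1·20·0.24 + 11.1·9.5·0.28 + 11.1·20·0.32 + 9.5·20·0.32] = 663.87 + 459.279 = 1123.15.
With uncorrelated errors the cross-covariances are all true-score covariance, so they carry over unchanged; only the diagonal terms shrink to ρᵢσᵢ².
True-score variance = [7.1²·0.59 + 11.1²·0.57 + 9.5²·0.95 + 20²·0.64] + 459.279 = 441.709 + 459.279 = 900.988.
Reliability = 900.988 / 1123.15 = 0.8022.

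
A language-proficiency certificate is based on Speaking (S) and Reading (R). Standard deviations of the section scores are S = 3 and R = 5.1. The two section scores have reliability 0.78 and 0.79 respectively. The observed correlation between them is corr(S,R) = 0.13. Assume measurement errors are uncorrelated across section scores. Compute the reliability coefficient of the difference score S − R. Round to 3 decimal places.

Var(S−R) = 3² + 5.1² − 2·3·5.1·0.13 = 35.01 − 3.978 = 31.032.
Because errors are independent across components, Cov(Tᵢ,Tⱼ) = Cov(Xᵢ,Xⱼ); the off-diagonal part of the true-score variance is the same as above.
True-score variance = [3²·0.78 + 5.1²·0.79] − 3.978 = 27.5679 − 3.978 = 23.5899.
Reliability = 23.5899 / 31.032 = 0.760.

0.760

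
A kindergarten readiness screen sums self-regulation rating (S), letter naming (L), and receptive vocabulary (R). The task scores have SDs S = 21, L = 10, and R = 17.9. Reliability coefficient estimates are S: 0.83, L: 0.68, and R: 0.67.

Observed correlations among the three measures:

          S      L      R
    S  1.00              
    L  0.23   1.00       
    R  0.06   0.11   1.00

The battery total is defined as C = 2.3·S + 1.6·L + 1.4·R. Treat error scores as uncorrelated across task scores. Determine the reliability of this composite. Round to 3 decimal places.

0.820

Var(C) = 2.3²·21² + 1.6²·10² + 1.4²·17.9² + 2·[3.68·21·10·0.23 + 3.22·21·17.9·0.06 + 2.24·10·17.9·0.11] = 3216.89 + 588.947 = 3805.84.
Under uncorrelated errors the observed covariances equal the true-score covariances, so only the own-variance terms attenuate.
True-score variance = [2.3²·21²·0.83 + 1.6²·10²·0.68 + 1.4²·17.9²·0.67] + 588.947 = 2531.14 + 588.947 = 3120.09.
Reliability = 3120.09 / 3805.84 = 0.820.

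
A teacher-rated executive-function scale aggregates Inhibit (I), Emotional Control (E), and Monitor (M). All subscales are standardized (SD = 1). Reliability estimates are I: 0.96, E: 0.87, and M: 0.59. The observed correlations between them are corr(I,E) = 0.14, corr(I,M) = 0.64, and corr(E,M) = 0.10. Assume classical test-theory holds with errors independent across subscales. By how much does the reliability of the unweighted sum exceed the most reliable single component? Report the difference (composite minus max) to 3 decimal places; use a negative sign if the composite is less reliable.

-0.082

Var(sum) = 3 + 1.76 = 4.76; true-score variance = 2.42 + 1.76 = 4.18; composite reliability = 0.8782.
Max component reliability = 0.9600.
Difference = 0.8782 − 0.9600 = -0.082.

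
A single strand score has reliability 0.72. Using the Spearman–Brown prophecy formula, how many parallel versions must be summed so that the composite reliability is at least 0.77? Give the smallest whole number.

2

k ≥ ρ*(1−ρ₁)/(ρ₁(1−ρ*)) = 0.77·0.28 / (0.72·0.23) = 1.302.
Smallest integer k = 2.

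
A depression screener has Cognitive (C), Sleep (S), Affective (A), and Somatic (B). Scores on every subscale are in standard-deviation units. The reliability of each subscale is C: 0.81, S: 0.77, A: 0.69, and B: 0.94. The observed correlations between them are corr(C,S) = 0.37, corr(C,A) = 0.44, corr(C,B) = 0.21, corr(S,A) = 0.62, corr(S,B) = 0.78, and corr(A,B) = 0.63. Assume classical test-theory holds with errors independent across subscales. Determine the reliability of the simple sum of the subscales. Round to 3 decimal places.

Var(C+S+A+B) = 4 + 2·[0.37 + 0.44 + 0.21 + 0.62 + 0.78 + 0.63] = 4 + 6.1 = 10.1.
Under uncorrelated errors the observed covariances equal the true-score covariances, so only the own-variance terms attenuate.
True-score variance = [0.81 + 0.77 + 0.69 + 0.94] + 6.1 = 3.21 + 6.1 = 9.31.
Reliability = 9.31 / 10.1 = 0.922.

0.922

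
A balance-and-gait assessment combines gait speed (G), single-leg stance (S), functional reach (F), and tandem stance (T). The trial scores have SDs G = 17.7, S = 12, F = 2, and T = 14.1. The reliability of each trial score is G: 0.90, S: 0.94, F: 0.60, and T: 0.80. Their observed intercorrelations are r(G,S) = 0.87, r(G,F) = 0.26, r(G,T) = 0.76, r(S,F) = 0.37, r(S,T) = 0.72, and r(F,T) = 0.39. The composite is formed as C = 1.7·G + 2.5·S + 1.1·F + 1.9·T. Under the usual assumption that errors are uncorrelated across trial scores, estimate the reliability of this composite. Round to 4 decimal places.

Var(C) = 1.7²·17.7² + 2.5²·12² + 1.1²·2² + 1.9²·14.1² + 2·[4.25·17.7·12·0.87 + 1.87·17.7·2·0.26 + 3.23·17.7·14.1·0.76 + 2.75·12·2·0.37 + 4.75·12·14.1·0.72 + 2.09·2·14.1·0.39] = 2527.95 + 4082.55 = 6610.5.
Under uncorrelated errors the observed covariances equal the true-score covariances, so only the own-variance terms attenuate.
True-score variance = [1.7²·17.7²·0.90 + 2.5²·12²·0.94 + 1.1²·2²·0.60 + 1.9²·14.1²·0.80] + 4082.55 = 2237.93 + 4082.55 = 6320.48.
Reliability = 6320.48 / 6610.5 = 0.9561.

0.9561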